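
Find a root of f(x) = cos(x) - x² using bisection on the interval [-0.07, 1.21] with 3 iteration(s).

f(x) = cos(x) - x²
Initial interval: [-0.07, 1.21]

Iteration 1:
  c_1 = (-0.070000 + 1.210000)/2 = 0.570000
  f(c_1) = f(0.570000) = 0.517001
  f(a) × f(c) ≥ 0, new interval: [0.570000, 1.210000]
Iteration 2:
  c_2 = (0.570000 + 1.210000)/2 = 0.890000
  f(c_2) = f(0.890000) = -0.162688
  f(a) × f(c) < 0, new interval: [0.570000, 0.890000]
Iteration 3:
  c_3 = (0.570000 + 0.890000)/2 = 0.730000
  f(c_3) = f(0.730000) = 0.212274
  f(a) × f(c) ≥ 0, new interval: [0.730000, 0.890000]

After 3 iteration(s), the approximation is c_3 = 0.730000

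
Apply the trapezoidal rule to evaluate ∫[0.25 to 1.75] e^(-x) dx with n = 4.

f(x) = e^(-x)
a = 0.25, b = 1.75, n = 4
h = (b - a)/n = 0.375000

Trapezoidal rule: (h/2)[f(x₀) + 2f(x₁) + 2f(x₂) + ... + f(xₙ)]

x_0 = 0.2500, f(x_0) = 0.778801, coefficient = 1
x_1 = 0.6250, f(x_1) = 0.535261, coefficient = 2
x_2 = 1.0000, f(x_2) = 0.367879, coefficient = 2
x_3 = 1.3750, f(x_3) = 0.252840, coefficient = 2
x_4 = 1.7500, f(x_4) = 0.173774, coefficient = 1

I ≈ (0.375000/2) × 3.264536 = 0.612100
Exact value: 0.605027
Error: 0.007074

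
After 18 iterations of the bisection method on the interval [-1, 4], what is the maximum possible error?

Bisection error bound: |error| ≤ (b-a)/2^n
|error| ≤ (4 - (-1))/2^18 = 5/2^18
|error| ≤ 0.0000190735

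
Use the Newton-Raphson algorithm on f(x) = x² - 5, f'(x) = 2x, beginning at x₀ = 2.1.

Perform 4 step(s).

f(x) = x² - 5
f'(x) = 2x
x₀ = 2.1

Newton-Raphson formula: x_{n+1} = x_n - f(x_n)/f'(x_n)

Iteration 1:
  f(2.100000) = -0.590000
  f'(2.100000) = 4.200000
  x_1 = 2.100000 - (-0.590000)/4.200000 = 2.240476
Iteration 2:
  f(2.240476) = 0.019734
  f'(2.240476) = 4.480952
  x_2 = 2.240476 - 0.019734/4.480952 = 2.236072
Iteration 3:
  f(2.236072) = 0.000019
  f'(2.236072) = 4.472145
  x_3 = 2.236072 - 0.000019/4.472145 = 2.236068
Iteration 4:
  f(2.236068) = 0.000000
  f'(2.236068) = 4.472136
  x_4 = 2.236068 - 0.000000/4.472136 = 2.236068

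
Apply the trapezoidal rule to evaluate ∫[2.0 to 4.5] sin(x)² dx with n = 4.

f(x) = sin(x)²
a = 2.0, b = 4.5, n = 4
h = (b - a)/n = 0.625000

Trapezoidal rule: (h/2)[f(x₀) + 2f(x₁) + 2f(x₂) + ... + f(xₙ)]

x_0 = 2.0000, f(x_0) = 0.826822, coefficient = 1
x_1 = 2.6250, f(x_1) = 0.243957, coefficient = 2
x_2 = 3.2500, f(x_2) = 0.011706, coefficient = 2
x_3 = 3.8750, f(x_3) = 0.448103, coefficient = 2
x_4 = 4.5000, f(x_4) = 0.955565, coefficient = 1

I ≈ (0.625000/2) × 3.189919 = 0.996850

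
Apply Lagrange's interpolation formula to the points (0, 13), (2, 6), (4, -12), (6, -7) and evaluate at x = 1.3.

Lagrange interpolation formula:
P(x) = Σ yᵢ × Lᵢ(x)
where Lᵢ(x) = Π_{j≠i} (x - xⱼ)/(xᵢ - xⱼ)

L_0(1.3) = (1.3 - 2)/(0 - 2) × (1.3 - 4)/(0 - 4) × (1.3 - 6)/(0 - 6) = 0.185062
L_1(1.3) = (1.3 - 0)/(2 - 0) × (1.3 - 4)/(2 - 4) × (1.3 - 6)/(2 - 6) = 1.031063
L_2(1.3) = (1.3 - 0)/(4 - 0) × (1.3 - 2)/(4 - 2) × (1.3 - 6)/(4 - 6) = -0.267313
L_3(1.3) = (1.3 - 0)/(6 - 0) × (1.3 - 2)/(6 - 2) × (1.3 - 4)/(6 - 4) = 0.051188

P(1.3) = 13×L_0(1.3) + 6×L_1(1.3) + (-12)×L_2(1.3) + (-7)×L_3(1.3)
P(1.3) = 11.441625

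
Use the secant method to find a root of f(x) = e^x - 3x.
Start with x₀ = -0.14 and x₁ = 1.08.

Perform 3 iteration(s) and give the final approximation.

f(x) = e^x - 3x
x₀ = -0.14, x₁ = 1.08

Secant formula: x_{n+1} = x_n - f(x_n)(x_n - x_{n-1})/(f(x_n) - f(x_{n-1}))

Iteration 1:
  f(-0.140000) = 1.289358
  f(1.080000) = -0.295320
  x_2 = 1.080000 - (-0.295320)×(1.080000 - (-0.140000))/(-0.295320 - 1.289358)
       = 0.852641
Iteration 2:
  f(1.080000) = -0.295320
  f(0.852641) = -0.212089
  x_3 = 0.852641 - (-0.212089)×(0.852641 - 1.080000)/(-0.212089 - (-0.295320))
       = 0.273289
Iteration 3:
  f(0.852641) = -0.212089
  f(0.273289) = 0.494413
  x_4 = 0.273289 - 0.494413×(0.273289 - 0.852641)/(0.494413 - (-0.212089))
       = 0.678722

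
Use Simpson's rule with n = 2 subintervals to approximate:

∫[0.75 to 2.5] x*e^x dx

f(x) = x*e^x
a = 0.75, b = 2.5, n = 2
h = (b - a)/n = 0.875000

Simpson's rule: (h/3)[f(x₀) + 4f(x₁) + 2f(x₂) + ... + f(xₙ)]

x_0 = 0.7500, f(x_0) = 1.587750, coefficient = 1
x_1 = 1.6250, f(x_1) = 8.252431, coefficient = 4
x_2 = 2.5000, f(x_2) = 30.456235, coefficient = 1

I ≈ (0.875000/3) × 65.053709 = 18.973998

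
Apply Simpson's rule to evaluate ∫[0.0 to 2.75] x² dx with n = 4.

f(x) = x²
a = 0.0, b = 2.75, n = 4
h = (b - a)/n = 0.687500

Simpson's rule: (h/3)[f(x₀) + 4f(x₁) + 2f(x₂) + ... + f(xₙ)]

x_0 = 0.0000, f(x_0) = 0.000000, coefficient = 1
x_1 = 0.6875, f(x_1) = 0.472656, coefficient = 4
x_2 = 1.3750, f(x_2) = 1.890625, coefficient = 2
x_3 = 2.0625, f(x_3) = 4.253906, coefficient = 4
x_4 = 2.7500, f(x_4) = 7.562500, coefficient = 1

I ≈ (0.687500/3) × 30.250000 = 6.932292
Exact value: 6.932292
Error: 0.000000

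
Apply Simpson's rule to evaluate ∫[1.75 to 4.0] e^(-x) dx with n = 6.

f(x) = e^(-x)
a = 1.75, b = 4.0, n = 6
h = (b - a)/n = 0.375000

Simpson's rule: (h/3)[f(x₀) + 4f(x₁) + 2f(x₂) + ... + f(xₙ)]

x_0 = 1.7500, f(x_0) = 0.173774, coefficient = 1
x_1 = 2.1250, f(x_1) = 0.119433, coefficient = 4
x_2 = 2.5000, f(x_2) = 0.082085, coefficient = 2
x_3 = 2.8750, f(x_3) = 0.056416, coefficient = 4
x_4 = 3.2500, f(x_4) = 0.038774, coefficient = 2
x_5 = 3.6250, f(x_5) = 0.026649, coefficient = 4
x_6 = 4.0000, f(x_6) = 0.018316, coefficient = 1

I ≈ (0.375000/3) × 1.243801 = 0.155475
Exact value: 0.155458
Error: 0.000017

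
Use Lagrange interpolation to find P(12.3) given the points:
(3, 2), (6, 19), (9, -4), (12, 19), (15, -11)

Lagrange interpolation formula:
P(x) = Σ yᵢ × Lᵢ(x)
where Lᵢ(x) = Π_{j≠i} (x - xⱼ)/(xᵢ - xⱼ)

L_0(12.3) = (12.3 - 6)/(3 - 6) × (12.3 - 9)/(3 - 9) × (12.3 - 12)/(3 - 12) × (12.3 - 15)/(3 - 15) = -0.008663
L_1(12.3) = (12.3 - 3)/(6 - 3) × (12.3 - 9)/(6 - 9) × (12.3 - 12)/(6 - 12) × (12.3 - 15)/(6 - 15) = 0.051150
L_2(12.3) = (12.3 - 3)/(9 - 3) × (12.3 - 6)/(9 - 6) × (12.3 - 12)/(9 - 12) × (12.3 - 15)/(9 - 15) = -0.146475
L_3(12.3) = (12.3 - 3)/(12 - 3) × (12.3 - 6)/(12 - 6) × (12.3 - 9)/(12 - 9) × (12.3 - 15)/(12 - 15) = 1.074150
L_4(12.3) = (12.3 - 3)/(15 - 3) × (12.3 - 6)/(15 - 6) × (12.3 - 9)/(15 - 9) × (12.3 - 12)/(15 - 12) = 0.029838

P(12.3) = 2×L_0(12.3) + 19×L_1(12.3) + (-4)×L_2(12.3) + 19×L_3(12.3) + (-11)×L_4(12.3)
P(12.3) = 21.621063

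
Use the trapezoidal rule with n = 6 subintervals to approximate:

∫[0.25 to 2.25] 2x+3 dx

f(x) = 2x+3
a = 0.25, b = 2.25, n = 6
h = (b - a)/n = 0.333333

Trapezoidal rule: (h/2)[f(x₀) + 2f(x₁) + 2f(x₂) + ... + f(xₙ)]

x_0 = 0.2500, f(x_0) = 3.500000, coefficient = 1
x_1 = 0.5833, f(x_1) = 4.166667, coefficient = 2
x_2 = 0.9167, f(x_2) = 4.833333, coefficient = 2
x_3 = 1.2500, f(x_3) = 5.500000, coefficient = 2
x_4 = 1.5833, f(x_4) = 6.166667, coefficient = 2
x_5 = 1.9167, f(x_5) = 6.833333, coefficient = 2
x_6 = 2.2500, f(x_6) = 7.500000, coefficient = 1

I ≈ (0.333333/2) × 66.000000 = 11.000000
Exact value: 11.000000
Error: 0.000000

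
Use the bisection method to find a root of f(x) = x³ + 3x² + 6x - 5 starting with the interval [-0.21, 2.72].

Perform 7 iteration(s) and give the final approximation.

f(x) = x³ + 3x² + 6x - 5
Initial interval: [-0.21, 2.72]

Iteration 1:
  c_1 = (-0.210000 + 2.720000)/2 = 1.255000
  f(c_1) = f(1.255000) = 9.231731
  f(a) × f(c) < 0, new interval: [-0.210000, 1.255000]
Iteration 2:
  c_2 = (-0.210000 + 1.255000)/2 = 0.522500
  f(c_2) = f(0.522500) = -0.903335
  f(a) × f(c) ≥ 0, new interval: [0.522500, 1.255000]
Iteration 3:
  c_3 = (0.522500 + 1.255000)/2 = 0.888750
  f(c_3) = f(0.888750) = 3.404132
  f(a) × f(c) < 0, new interval: [0.522500, 0.888750]
Iteration 4:
  c_4 = (0.522500 + 0.888750)/2 = 0.705625
  f(c_4) = f(0.705625) = 1.078805
  f(a) × f(c) < 0, new interval: [0.522500, 0.705625]
Iteration 5:
  c_5 = (0.522500 + 0.705625)/2 = 0.614063
  f(c_5) = f(0.614063) = 0.047139
  f(a) × f(c) < 0, new interval: [0.522500, 0.614063]
Iteration 6:
  c_6 = (0.522500 + 0.614063)/2 = 0.568281
  f(c_6) = f(0.568281) = -0.437959
  f(a) × f(c) ≥ 0, new interval: [0.568281, 0.614063]
Iteration 7:
  c_7 = (0.568281 + 0.614063)/2 = 0.591172
  f(c_7) = f(0.591172) = -0.197911
  f(a) × f(c) ≥ 0, new interval: [0.591172, 0.614063]

After 7 iteration(s), the approximation is c_7 = 0.591172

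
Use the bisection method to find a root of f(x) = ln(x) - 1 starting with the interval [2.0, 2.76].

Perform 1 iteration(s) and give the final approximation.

f(x) = ln(x) - 1
Initial interval: [2.0, 2.76]

Iteration 1:
  c_1 = (2.000000 + 2.760000)/2 = 2.380000
  f(c_1) = f(2.380000) = -0.132900
  f(a) × f(c) ≥ 0, new interval: [2.380000, 2.760000]

After 1 iteration(s), the approximation is c_1 = 2.380000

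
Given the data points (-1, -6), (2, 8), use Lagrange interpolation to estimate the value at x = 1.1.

Lagrange interpolation formula:
P(x) = Σ yᵢ × Lᵢ(x)
where Lᵢ(x) = Π_{j≠i} (x - xⱼ)/(xᵢ - xⱼ)

L_0(1.1) = (1.1 - 2)/(-1 - 2) = 0.300000
L_1(1.1) = (1.1 - (-1))/(2 - (-1)) = 0.700000

P(1.1) = (-6)×L_0(1.1) + 8×L_1(1.1)
P(1.1) = 3.800000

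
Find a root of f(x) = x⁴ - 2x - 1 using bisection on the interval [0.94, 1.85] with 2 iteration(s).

f(x) = x⁴ - 2x - 1
Initial interval: [0.94, 1.85]

Iteration 1:
  c_1 = (0.940000 + 1.850000)/2 = 1.395000
  f(c_1) = f(1.395000) = -0.002987
  f(a) × f(c) ≥ 0, new interval: [1.395000, 1.850000]
Iteration 2:
  c_2 = (1.395000 + 1.850000)/2 = 1.622500
  f(c_2) = f(1.622500) = 2.685089
  f(a) × f(c) < 0, new interval: [1.395000, 1.622500]

After 2 iteration(s), the approximation is c_2 = 1.622500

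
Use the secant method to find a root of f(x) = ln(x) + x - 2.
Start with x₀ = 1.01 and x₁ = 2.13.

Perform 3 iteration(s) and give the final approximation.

f(x) = ln(x) + x - 2
x₀ = 1.01, x₁ = 2.13

Secant formula: x_{n+1} = x_n - f(x_n)(x_n - x_{n-1})/(f(x_n) - f(x_{n-1}))

Iteration 1:
  f(1.010000) = -0.980050
  f(2.130000) = 0.886122
  x_2 = 2.130000 - 0.886122×(2.130000 - 1.010000)/(0.886122 - (-0.980050))
       = 1.598186
Iteration 2:
  f(2.130000) = 0.886122
  f(1.598186) = 0.067055
  x_3 = 1.598186 - 0.067055×(1.598186 - 2.130000)/(0.067055 - 0.886122)
       = 1.554648
Iteration 3:
  f(1.598186) = 0.067055
  f(1.554648) = -0.004104
  x_4 = 1.554648 - (-0.004104)×(1.554648 - 1.598186)/(-0.004104 - 0.067055)
       = 1.557158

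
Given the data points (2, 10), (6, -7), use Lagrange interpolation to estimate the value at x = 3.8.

Lagrange interpolation formula:
P(x) = Σ yᵢ × Lᵢ(x)
where Lᵢ(x) = Π_{j≠i} (x - xⱼ)/(xᵢ - xⱼ)

L_0(3.8) = (3.8 - 6)/(2 - 6) = 0.550000
L_1(3.8) = (3.8 - 2)/(6 - 2) = 0.450000

P(3.8) = 10×L_0(3.8) + (-7)×L_1(3.8)
P(3.8) = 2.350000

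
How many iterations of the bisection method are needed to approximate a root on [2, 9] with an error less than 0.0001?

We need (b-a)/2^n ≤ 0.0001
(9 - 2)/2^n ≤ 0.0001
7/2^n ≤ 0.0001
2^n ≥ 70000
n ≥ log₂(70000) = 16.10
n ≥ 17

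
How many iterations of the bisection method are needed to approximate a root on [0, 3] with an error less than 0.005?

We need (b-a)/2^n ≤ 0.005
(3 - 0)/2^n ≤ 0.005
3/2^n ≤ 0.005
2^n ≥ 600
n ≥ log₂(600) = 9.23
n ≥ 10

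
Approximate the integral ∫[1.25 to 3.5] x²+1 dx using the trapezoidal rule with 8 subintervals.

f(x) = x²+1
a = 1.25, b = 3.5, n = 8
h = (b - a)/n = 0.281250

Trapezoidal rule: (h/2)[f(x₀) + 2f(x₁) + 2f(x₂) + ... + f(xₙ)]

x_0 = 1.2500, f(x_0) = 2.562500, coefficient = 1
x_1 = 1.5312, f(x_1) = 3.344727, coefficient = 2
x_2 = 1.8125, f(x_2) = 4.285156, coefficient = 2
x_3 = 2.0938, f(x_3) = 5.383789, coefficient = 2
x_4 = 2.3750, f(x_4) = 6.640625, coefficient = 2
x_5 = 2.6562, f(x_5) = 8.055664, coefficient = 2
x_6 = 2.9375, f(x_6) = 9.628906, coefficient = 2
x_7 = 3.2188, f(x_7) = 11.360352, coefficient = 2
x_8 = 3.5000, f(x_8) = 13.250000, coefficient = 1

I ≈ (0.281250/2) × 113.210938 = 15.920288
Exact value: 15.890625
Error: 0.029663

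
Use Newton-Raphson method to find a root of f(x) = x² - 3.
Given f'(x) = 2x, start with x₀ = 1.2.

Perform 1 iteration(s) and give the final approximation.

f(x) = x² - 3
f'(x) = 2x
x₀ = 1.2

Newton-Raphson formula: x_{n+1} = x_n - f(x_n)/f'(x_n)

Iteration 1:
  f(1.200000) = -1.560000
  f'(1.200000) = 2.400000
  x_1 = 1.200000 - (-1.560000)/2.400000 = 1.850000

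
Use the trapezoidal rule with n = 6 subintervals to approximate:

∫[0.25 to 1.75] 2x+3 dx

f(x) = 2x+3
a = 0.25, b = 1.75, n = 6
h = (b - a)/n = 0.250000

Trapezoidal rule: (h/2)[f(x₀) + 2f(x₁) + 2f(x₂) + ... + f(xₙ)]

x_0 = 0.2500, f(x_0) = 3.500000, coefficient = 1
x_1 = 0.5000, f(x_1) = 4.000000, coefficient = 2
x_2 = 0.7500, f(x_2) = 4.500000, coefficient = 2
x_3 = 1.0000, f(x_3) = 5.000000, coefficient = 2
x_4 = 1.2500, f(x_4) = 5.500000, coefficient = 2
x_5 = 1.5000, f(x_5) = 6.000000, coefficient = 2
x_6 = 1.7500, f(x_6) = 6.500000, coefficient = 1

I ≈ (0.250000/2) × 60.000000 = 7.500000
Exact value: 7.500000
Error: 0.000000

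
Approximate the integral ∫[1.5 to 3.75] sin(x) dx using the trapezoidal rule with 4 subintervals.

f(x) = sin(x)
a = 1.5, b = 3.75, n = 4
h = (b - a)/n = 0.562500

Trapezoidal rule: (h/2)[f(x₀) + 2f(x₁) + 2f(x₂) + ... + f(xₙ)]

x_0 = 1.5000, f(x_0) = 0.997495, coefficient = 1
x_1 = 2.0625, f(x_1) = 0.881530, coefficient = 2
x_2 = 2.6250, f(x_2) = 0.493920, coefficient = 2
x_3 = 3.1875, f(x_3) = -0.045891, coefficient = 2
x_4 = 3.7500, f(x_4) = -0.571561, coefficient = 1

I ≈ (0.562500/2) × 3.085051 = 0.867671
Exact value: 0.891297
Error: 0.023626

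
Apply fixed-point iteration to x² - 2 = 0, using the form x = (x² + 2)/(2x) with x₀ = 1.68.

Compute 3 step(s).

Equation: x² - 2 = 0
Fixed-point form: x = (x² + 2)/(2x)
x₀ = 1.68

x_1 = g(1.680000) = 1.435238
x_2 = g(1.435238) = 1.414368
x_3 = g(1.414368) = 1.414214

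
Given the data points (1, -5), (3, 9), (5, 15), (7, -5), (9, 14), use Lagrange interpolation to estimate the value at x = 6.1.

Lagrange interpolation formula:
P(x) = Σ yᵢ × Lᵢ(x)
where Lᵢ(x) = Π_{j≠i} (x - xⱼ)/(xᵢ - xⱼ)

L_0(6.1) = (6.1 - 3)/(1 - 3) × (6.1 - 5)/(1 - 5) × (6.1 - 7)/(1 - 7) × (6.1 - 9)/(1 - 9) = 0.023177
L_1(6.1) = (6.1 - 1)/(3 - 1) × (6.1 - 5)/(3 - 5) × (6.1 - 7)/(3 - 7) × (6.1 - 9)/(3 - 9) = -0.152522
L_2(6.1) = (6.1 - 1)/(5 - 1) × (6.1 - 3)/(5 - 3) × (6.1 - 7)/(5 - 7) × (6.1 - 9)/(5 - 9) = 0.644752
L_3(6.1) = (6.1 - 1)/(7 - 1) × (6.1 - 3)/(7 - 3) × (6.1 - 5)/(7 - 5) × (6.1 - 9)/(7 - 9) = 0.525353
L_4(6.1) = (6.1 - 1)/(9 - 1) × (6.1 - 3)/(9 - 3) × (6.1 - 5)/(9 - 5) × (6.1 - 7)/(9 - 7) = -0.040760

P(6.1) = (-5)×L_0(6.1) + 9×L_1(6.1) + 15×L_2(6.1) + (-5)×L_3(6.1) + 14×L_4(6.1)
P(6.1) = 4.985282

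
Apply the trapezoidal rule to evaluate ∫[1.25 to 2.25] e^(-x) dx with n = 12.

f(x) = e^(-x)
a = 1.25, b = 2.25, n = 12
h = (b - a)/n = 0.083333

Trapezoidal rule: (h/2)[f(x₀) + 2f(x₁) + 2f(x₂) + ... + f(xₙ)]

x_0 = 1.2500, f(x_0) = 0.286505, coefficient = 1
x_1 = 1.3333, f(x_1) = 0.263597, coefficient = 2
x_2 = 1.4167, f(x_2) = 0.242521, coefficient = 2
x_3 = 1.5000, f(x_3) = 0.223130, coefficient = 2
x_4 = 1.5833, f(x_4) = 0.205290, coefficient = 2
x_5 = 1.6667, f(x_5) = 0.188876, coefficient = 2
x_6 = 1.7500, f(x_6) = 0.173774, coefficient = 2
x_7 = 1.8333, f(x_7) = 0.159880, coefficient = 2
x_8 = 1.9167, f(x_8) = 0.147096, coefficient = 2
x_9 = 2.0000, f(x_9) = 0.135335, coefficient = 2
x_10 = 2.0833, f(x_10) = 0.124514, coefficient = 2
x_11 = 2.1667, f(x_11) = 0.114559, coefficient = 2
x_12 = 2.2500, f(x_12) = 0.105399, coefficient = 1

I ≈ (0.083333/2) × 4.349049 = 0.181210
Exact value: 0.181106
Error: 0.000105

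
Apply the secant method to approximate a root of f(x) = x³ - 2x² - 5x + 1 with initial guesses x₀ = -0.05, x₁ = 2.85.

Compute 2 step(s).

f(x) = x³ - 2x² - 5x + 1
x₀ = -0.05, x₁ = 2.85

Secant formula: x_{n+1} = x_n - f(x_n)(x_n - x_{n-1})/(f(x_n) - f(x_{n-1}))

Iteration 1:
  f(-0.050000) = 1.244875
  f(2.850000) = -6.345875
  x_2 = 2.850000 - (-6.345875)×(2.850000 - (-0.050000))/(-6.345875 - 1.244875)
       = 0.425597
Iteration 2:
  f(2.850000) = -6.345875
  f(0.425597) = -1.413161
  x_3 = 0.425597 - (-1.413161)×(0.425597 - 2.850000)/(-1.413161 - (-6.345875))
       = -0.268964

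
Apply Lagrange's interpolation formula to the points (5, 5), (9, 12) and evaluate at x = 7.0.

Lagrange interpolation formula:
P(x) = Σ yᵢ × Lᵢ(x)
where Lᵢ(x) = Π_{j≠i} (x - xⱼ)/(xᵢ - xⱼ)

L_0(7.0) = (7.0 - 9)/(5 - 9) = 0.500000
L_1(7.0) = (7.0 - 5)/(9 - 5) = 0.500000

P(7.0) = 5×L_0(7.0) + 12×L_1(7.0)
P(7.0) = 8.500000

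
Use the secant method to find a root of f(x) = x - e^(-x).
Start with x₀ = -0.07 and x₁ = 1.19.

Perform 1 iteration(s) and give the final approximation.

f(x) = x - e^(-x)
x₀ = -0.07, x₁ = 1.19

Secant formula: x_{n+1} = x_n - f(x_n)(x_n - x_{n-1})/(f(x_n) - f(x_{n-1}))

Iteration 1:
  f(-0.070000) = -1.142508
  f(1.190000) = 0.885779
  x_2 = 1.190000 - 0.885779×(1.190000 - (-0.070000))/(0.885779 - (-1.142508))
       = 0.639742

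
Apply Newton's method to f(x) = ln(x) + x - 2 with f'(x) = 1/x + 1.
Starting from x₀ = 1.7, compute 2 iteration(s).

f(x) = ln(x) + x - 2
f'(x) = 1/x + 1
x₀ = 1.7

Newton-Raphson formula: x_{n+1} = x_n - f(x_n)/f'(x_n)

Iteration 1:
  f(1.700000) = 0.230628
  f'(1.700000) = 1.588235
  x_1 = 1.700000 - 0.230628/1.588235 = 1.554790
Iteration 2:
  f(1.554790) = -0.003870
  f'(1.554790) = 1.643174
  x_2 = 1.554790 - (-0.003870)/1.643174 = 1.557145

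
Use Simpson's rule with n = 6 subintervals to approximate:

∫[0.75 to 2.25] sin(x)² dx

f(x) = sin(x)²
a = 0.75, b = 2.25, n = 6
h = (b - a)/n = 0.250000

Simpson's rule: (h/3)[f(x₀) + 4f(x₁) + 2f(x₂) + ... + f(xₙ)]

x_0 = 0.7500, f(x_0) = 0.464631, coefficient = 1
x_1 = 1.0000, f(x_1) = 0.708073, coefficient = 4
x_2 = 1.2500, f(x_2) = 0.900572, coefficient = 2
x_3 = 1.5000, f(x_3) = 0.994996, coefficient = 4
x_4 = 1.7500, f(x_4) = 0.968228, coefficient = 2
x_5 = 2.0000, f(x_5) = 0.826822, coefficient = 4
x_6 = 2.2500, f(x_6) = 0.605398, coefficient = 1

I ≈ (0.250000/3) × 14.927196 = 1.243933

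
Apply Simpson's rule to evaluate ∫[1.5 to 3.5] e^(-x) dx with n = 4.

f(x) = e^(-x)
a = 1.5, b = 3.5, n = 4
h = (b - a)/n = 0.500000

Simpson's rule: (h/3)[f(x₀) + 4f(x₁) + 2f(x₂) + ... + f(xₙ)]

x_0 = 1.5000, f(x_0) = 0.223130, coefficient = 1
x_1 = 2.0000, f(x_1) = 0.135335, coefficient = 4
x_2 = 2.5000, f(x_2) = 0.082085, coefficient = 2
x_3 = 3.0000, f(x_3) = 0.049787, coefficient = 4
x_4 = 3.5000, f(x_4) = 0.030197, coefficient = 1

I ≈ (0.500000/3) × 1.157987 = 0.192998
Exact value: 0.192933
Error: 0.000065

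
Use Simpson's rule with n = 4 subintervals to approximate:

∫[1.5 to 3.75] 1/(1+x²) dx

f(x) = 1/(1+x²)
a = 1.5, b = 3.75, n = 4
h = (b - a)/n = 0.562500

Simpson's rule: (h/3)[f(x₀) + 4f(x₁) + 2f(x₂) + ... + f(xₙ)]

x_0 = 1.5000, f(x_0) = 0.307692, coefficient = 1
x_1 = 2.0625, f(x_1) = 0.190335, coefficient = 4
x_2 = 2.6250, f(x_2) = 0.126733, coefficient = 2
x_3 = 3.1875, f(x_3) = 0.089604, coefficient = 4
x_4 = 3.7500, f(x_4) = 0.066390, coefficient = 1

I ≈ (0.562500/3) × 1.747304 = 0.327619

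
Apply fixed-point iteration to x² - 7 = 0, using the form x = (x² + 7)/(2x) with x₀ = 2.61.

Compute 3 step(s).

Equation: x² - 7 = 0
Fixed-point form: x = (x² + 7)/(2x)
x₀ = 2.61

x_1 = g(2.610000) = 2.645996
x_2 = g(2.645996) = 2.645751
x_3 = g(2.645751) = 2.645751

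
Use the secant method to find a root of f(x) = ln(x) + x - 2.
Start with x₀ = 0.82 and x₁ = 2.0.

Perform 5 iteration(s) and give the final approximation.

f(x) = ln(x) + x - 2
x₀ = 0.82, x₁ = 2.0

Secant formula: x_{n+1} = x_n - f(x_n)(x_n - x_{n-1})/(f(x_n) - f(x_{n-1}))

Iteration 1:
  f(0.820000) = -1.378451
  f(2.000000) = 0.693147
  x_2 = 2.000000 - 0.693147×(2.000000 - 0.820000)/(0.693147 - (-1.378451))
       = 1.605177
Iteration 2:
  f(2.000000) = 0.693147
  f(1.605177) = 0.078412
  x_3 = 1.605177 - 0.078412×(1.605177 - 2.000000)/(0.078412 - 0.693147)
       = 1.554816
Iteration 3:
  f(1.605177) = 0.078412
  f(1.554816) = -0.003826
  x_4 = 1.554816 - (-0.003826)×(1.554816 - 1.605177)/(-0.003826 - 0.078412)
       = 1.557159
Iteration 4:
  f(1.554816) = -0.003826
  f(1.557159) = 0.000023
  x_5 = 1.557159 - 0.000023×(1.557159 - 1.554816)/(0.000023 - (-0.003826))
       = 1.557146
Iteration 5:
  f(1.557159) = 0.000023
  f(1.557146) = 0.000000
  x_6 = 1.557146 - 0.000000×(1.557146 - 1.557159)/(0.000000 - 0.000023)
       = 1.557146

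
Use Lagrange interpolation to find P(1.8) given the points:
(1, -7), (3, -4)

Lagrange interpolation formula:
P(x) = Σ yᵢ × Lᵢ(x)
where Lᵢ(x) = Π_{j≠i} (x - xⱼ)/(xᵢ - xⱼ)

L_0(1.8) = (1.8 - 3)/(1 - 3) = 0.600000
L_1(1.8) = (1.8 - 1)/(3 - 1) = 0.400000

P(1.8) = (-7)×L_0(1.8) + (-4)×L_1(1.8)
P(1.8) = -5.800000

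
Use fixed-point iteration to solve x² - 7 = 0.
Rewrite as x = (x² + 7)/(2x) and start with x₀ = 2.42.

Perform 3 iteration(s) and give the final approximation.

Equation: x² - 7 = 0
Fixed-point form: x = (x² + 7)/(2x)
x₀ = 2.42

x_1 = g(2.420000) = 2.656281
x_2 = g(2.656281) = 2.645772
x_3 = g(2.645772) = 2.645751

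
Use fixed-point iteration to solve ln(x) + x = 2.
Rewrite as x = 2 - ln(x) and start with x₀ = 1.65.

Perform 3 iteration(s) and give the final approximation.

Equation: ln(x) + x = 2
Fixed-point form: x = 2 - ln(x)
x₀ = 1.65

x_1 = g(1.650000) = 1.499225
x_2 = g(1.499225) = 1.595052
x_3 = g(1.595052) = 1.533094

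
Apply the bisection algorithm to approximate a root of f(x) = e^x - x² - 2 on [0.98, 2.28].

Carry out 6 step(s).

f(x) = e^x - x² - 2
Initial interval: [0.98, 2.28]

Iteration 1:
  c_1 = (0.980000 + 2.280000)/2 = 1.630000
  f(c_1) = f(1.630000) = 0.446975
  f(a) × f(c) < 0, new interval: [0.980000, 1.630000]
Iteration 2:
  c_2 = (0.980000 + 1.630000)/2 = 1.305000
  f(c_2) = f(1.305000) = -0.015336
  f(a) × f(c) ≥ 0, new interval: [1.305000, 1.630000]
Iteration 3:
  c_3 = (1.305000 + 1.630000)/2 = 1.467500
  f(c_3) = f(1.467500) = 0.184819
  f(a) × f(c) < 0, new interval: [1.305000, 1.467500]
Iteration 4:
  c_4 = (1.305000 + 1.467500)/2 = 1.386250
  f(c_4) = f(1.386250) = 0.078133
  f(a) × f(c) < 0, new interval: [1.305000, 1.386250]
Iteration 5:
  c_5 = (1.305000 + 1.386250)/2 = 1.345625
  f(c_5) = f(1.345625) = 0.029880
  f(a) × f(c) < 0, new interval: [1.305000, 1.345625]
Iteration 6:
  c_6 = (1.305000 + 1.345625)/2 = 1.325312
  f(c_6) = f(1.325312) = 0.006908
  f(a) × f(c) < 0, new interval: [1.305000, 1.325312]

After 6 iteration(s), the approximation is c_6 = 1.325312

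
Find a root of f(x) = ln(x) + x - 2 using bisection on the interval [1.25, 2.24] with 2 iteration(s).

f(x) = ln(x) + x - 2
Initial interval: [1.25, 2.24]

Iteration 1:
  c_1 = (1.250000 + 2.240000)/2 = 1.745000
  f(c_1) = f(1.745000) = 0.301755
  f(a) × f(c) < 0, new interval: [1.250000, 1.745000]
Iteration 2:
  c_2 = (1.250000 + 1.745000)/2 = 1.497500
  f(c_2) = f(1.497500) = -0.098703
  f(a) × f(c) ≥ 0, new interval: [1.497500, 1.745000]

After 2 iteration(s), the approximation is c_2 = 1.497500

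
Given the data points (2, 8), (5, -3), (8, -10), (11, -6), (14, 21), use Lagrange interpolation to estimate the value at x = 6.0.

Lagrange interpolation formula:
P(x) = Σ yᵢ × Lᵢ(x)
where Lᵢ(x) = Π_{j≠i} (x - xⱼ)/(xᵢ - xⱼ)

L_0(6.0) = (6.0 - 5)/(2 - 5) × (6.0 - 8)/(2 - 8) × (6.0 - 11)/(2 - 11) × (6.0 - 14)/(2 - 14) = -0.041152
L_1(6.0) = (6.0 - 2)/(5 - 2) × (6.0 - 8)/(5 - 8) × (6.0 - 11)/(5 - 11) × (6.0 - 14)/(5 - 14) = 0.658436
L_2(6.0) = (6.0 - 2)/(8 - 2) × (6.0 - 5)/(8 - 5) × (6.0 - 11)/(8 - 11) × (6.0 - 14)/(8 - 14) = 0.493827
L_3(6.0) = (6.0 - 2)/(11 - 2) × (6.0 - 5)/(11 - 5) × (6.0 - 8)/(11 - 8) × (6.0 - 14)/(11 - 14) = -0.131687
L_4(6.0) = (6.0 - 2)/(14 - 2) × (6.0 - 5)/(14 - 5) × (6.0 - 8)/(14 - 8) × (6.0 - 11)/(14 - 11) = 0.020576

P(6.0) = 8×L_0(6.0) + (-3)×L_1(6.0) + (-10)×L_2(6.0) + (-6)×L_3(6.0) + 21×L_4(6.0)
P(6.0) = -6.020576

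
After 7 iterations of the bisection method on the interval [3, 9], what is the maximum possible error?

Bisection error bound: |error| ≤ (b-a)/2^n
|error| ≤ (9 - 3)/2^7 = 6/2^7
|error| ≤ 0.0468750000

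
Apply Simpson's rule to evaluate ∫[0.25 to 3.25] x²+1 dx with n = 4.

f(x) = x²+1
a = 0.25, b = 3.25, n = 4
h = (b - a)/n = 0.750000

Simpson's rule: (h/3)[f(x₀) + 4f(x₁) + 2f(x₂) + ... + f(xₙ)]

x_0 = 0.2500, f(x_0) = 1.062500, coefficient = 1
x_1 = 1.0000, f(x_1) = 2.000000, coefficient = 4
x_2 = 1.7500, f(x_2) = 4.062500, coefficient = 2
x_3 = 2.5000, f(x_3) = 7.250000, coefficient = 4
x_4 = 3.2500, f(x_4) = 11.562500, coefficient = 1

I ≈ (0.750000/3) × 57.750000 = 14.437500
Exact value: 14.437500
Error: 0.000000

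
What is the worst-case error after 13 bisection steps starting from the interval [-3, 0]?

Bisection error bound: |error| ≤ (b-a)/2^n
|error| ≤ (0 - (-3))/2^13 = 3/2^13
|error| ≤ 0.0003662109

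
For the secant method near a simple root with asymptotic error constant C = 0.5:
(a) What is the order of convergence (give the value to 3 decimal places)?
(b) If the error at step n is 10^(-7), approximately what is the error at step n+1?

(a) Secant method has superlinear convergence with order φ = (1+√5)/2 ≈ 1.618.
    This means |e_{n+1}| ≈ C|e_n|^1.618.

(b) With |e_n| = 10^(-7) and C = 0.5:
    |e_{n+1}| ≈ 0.5 × (10^(-7))^1.618 = 0.5 × 10^(-11.33)

(a) ≈ 1.618 (golden ratio); (b) |e_{n+1}| ≈ 2.359e-12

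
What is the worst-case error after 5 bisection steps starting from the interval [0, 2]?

Bisection error bound: |error| ≤ (b-a)/2^n
|error| ≤ (2 - 0)/2^5 = 2/2^5
|error| ≤ 0.0625000000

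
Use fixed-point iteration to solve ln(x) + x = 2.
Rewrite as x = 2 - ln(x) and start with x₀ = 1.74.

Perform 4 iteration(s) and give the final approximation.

Equation: ln(x) + x = 2
Fixed-point form: x = 2 - ln(x)
x₀ = 1.74

x_1 = g(1.740000) = 1.446115
x_2 = g(1.446115) = 1.631119
x_3 = g(1.631119) = 1.510733
x_4 = g(1.510733) = 1.587405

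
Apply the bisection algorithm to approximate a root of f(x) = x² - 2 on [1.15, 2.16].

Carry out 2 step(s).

f(x) = x² - 2
Initial interval: [1.15, 2.16]

Iteration 1:
  c_1 = (1.150000 + 2.160000)/2 = 1.655000
  f(c_1) = f(1.655000) = 0.739025
  f(a) × f(c) < 0, new interval: [1.150000, 1.655000]
Iteration 2:
  c_2 = (1.150000 + 1.655000)/2 = 1.402500
  f(c_2) = f(1.402500) = -0.032994
  f(a) × f(c) ≥ 0, new interval: [1.402500, 1.655000]

After 2 iteration(s), the approximation is c_2 = 1.402500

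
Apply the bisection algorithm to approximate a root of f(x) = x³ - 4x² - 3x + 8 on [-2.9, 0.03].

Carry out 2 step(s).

f(x) = x³ - 4x² - 3x + 8
Initial interval: [-2.9, 0.03]

Iteration 1:
  c_1 = (-2.900000 + 0.030000)/2 = -1.435000
  f(c_1) = f(-1.435000) = 1.113112
  f(a) × f(c) < 0, new interval: [-2.900000, -1.435000]
Iteration 2:
  c_2 = (-2.900000 + (-1.435000))/2 = -2.167500
  f(c_2) = f(-2.167500) = -14.472762
  f(a) × f(c) ≥ 0, new interval: [-2.167500, -1.435000]

After 2 iteration(s), the approximation is c_2 = -2.167500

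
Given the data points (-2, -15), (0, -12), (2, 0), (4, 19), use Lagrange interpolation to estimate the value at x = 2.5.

Lagrange interpolation formula:
P(x) = Σ yᵢ × Lᵢ(x)
where Lᵢ(x) = Π_{j≠i} (x - xⱼ)/(xᵢ - xⱼ)

L_0(2.5) = (2.5 - 0)/(-2 - 0) × (2.5 - 2)/(-2 - 2) × (2.5 - 4)/(-2 - 4) = 0.039062
L_1(2.5) = (2.5 - (-2))/(0 - (-2)) × (2.5 - 2)/(0 - 2) × (2.5 - 4)/(0 - 4) = -0.210938
L_2(2.5) = (2.5 - (-2))/(2 - (-2)) × (2.5 - 0)/(2 - 0) × (2.5 - 4)/(2 - 4) = 1.054688
L_3(2.5) = (2.5 - (-2))/(4 - (-2)) × (2.5 - 0)/(4 - 0) × (2.5 - 2)/(4 - 2) = 0.117188

P(2.5) = (-15)×L_0(2.5) + (-12)×L_1(2.5) + 0×L_2(2.5) + 19×L_3(2.5)
P(2.5) = 4.171875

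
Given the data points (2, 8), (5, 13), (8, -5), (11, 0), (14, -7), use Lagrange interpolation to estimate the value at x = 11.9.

Lagrange interpolation formula:
P(x) = Σ yᵢ × Lᵢ(x)
where Lᵢ(x) = Π_{j≠i} (x - xⱼ)/(xᵢ - xⱼ)

L_0(11.9) = (11.9 - 5)/(2 - 5) × (11.9 - 8)/(2 - 8) × (11.9 - 11)/(2 - 11) × (11.9 - 14)/(2 - 14) = -0.026163
L_1(11.9) = (11.9 - 2)/(5 - 2) × (11.9 - 8)/(5 - 8) × (11.9 - 11)/(5 - 11) × (11.9 - 14)/(5 - 14) = 0.150150
L_2(11.9) = (11.9 - 2)/(8 - 2) × (11.9 - 5)/(8 - 5) × (11.9 - 11)/(8 - 11) × (11.9 - 14)/(8 - 14) = -0.398475
L_3(11.9) = (11.9 - 2)/(11 - 2) × (11.9 - 5)/(11 - 5) × (11.9 - 8)/(11 - 8) × (11.9 - 14)/(11 - 14) = 1.151150
L_4(11.9) = (11.9 - 2)/(14 - 2) × (11.9 - 5)/(14 - 5) × (11.9 - 8)/(14 - 8) × (11.9 - 11)/(14 - 11) = 0.123338

P(11.9) = 8×L_0(11.9) + 13×L_1(11.9) + (-5)×L_2(11.9) + 0×L_3(11.9) + (-7)×L_4(11.9)
P(11.9) = 2.871663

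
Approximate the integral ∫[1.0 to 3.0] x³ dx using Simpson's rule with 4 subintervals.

f(x) = x³
a = 1.0, b = 3.0, n = 4
h = (b - a)/n = 0.500000

Simpson's rule: (h/3)[f(x₀) + 4f(x₁) + 2f(x₂) + ... + f(xₙ)]

x_0 = 1.0000, f(x_0) = 1.000000, coefficient = 1
x_1 = 1.5000, f(x_1) = 3.375000, coefficient = 4
x_2 = 2.0000, f(x_2) = 8.000000, coefficient = 2
x_3 = 2.5000, f(x_3) = 15.625000, coefficient = 4
x_4 = 3.0000, f(x_4) = 27.000000, coefficient = 1

I ≈ (0.500000/3) × 120.000000 = 20.000000
Exact value: 20.000000
Error: 0.000000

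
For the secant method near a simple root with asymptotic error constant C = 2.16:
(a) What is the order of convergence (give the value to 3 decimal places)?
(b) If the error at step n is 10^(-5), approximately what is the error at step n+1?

(a) Secant method has superlinear convergence with order φ = (1+√5)/2 ≈ 1.618.
    This means |e_{n+1}| ≈ C|e_n|^1.618.

(b) With |e_n| = 10^(-5) and C = 2.16:
    |e_{n+1}| ≈ 2.16 × (10^(-5))^1.618 = 2.16 × 10^(-8.09)

(a) ≈ 1.618 (golden ratio); (b) |e_{n+1}| ≈ 1.755e-08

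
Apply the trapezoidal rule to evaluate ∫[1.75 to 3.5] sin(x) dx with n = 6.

f(x) = sin(x)
a = 1.75, b = 3.5, n = 6
h = (b - a)/n = 0.291667

Trapezoidal rule: (h/2)[f(x₀) + 2f(x₁) + 2f(x₂) + ... + f(xₙ)]

x_0 = 1.7500, f(x_0) = 0.983986, coefficient = 1
x_1 = 2.0417, f(x_1) = 0.891174, coefficient = 2
x_2 = 2.3333, f(x_2) = 0.723086, coefficient = 2
x_3 = 2.6250, f(x_3) = 0.493920, coefficient = 2
x_4 = 2.9167, f(x_4) = 0.223034, coefficient = 2
x_5 = 3.2083, f(x_5) = -0.066691, coefficient = 2
x_6 = 3.5000, f(x_6) = -0.350783, coefficient = 1

I ≈ (0.291667/2) × 5.162249 = 0.752828
Exact value: 0.758211
Error: 0.005383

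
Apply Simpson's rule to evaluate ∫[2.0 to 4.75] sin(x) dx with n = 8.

f(x) = sin(x)
a = 2.0, b = 4.75, n = 8
h = (b - a)/n = 0.343750

Simpson's rule: (h/3)[f(x₀) + 4f(x₁) + 2f(x₂) + ... + f(xₙ)]

x_0 = 2.0000, f(x_0) = 0.909297, coefficient = 1
x_1 = 2.3438, f(x_1) = 0.715851, coefficient = 4
x_2 = 2.6875, f(x_2) = 0.438647, coefficient = 2
x_3 = 3.0312, f(x_3) = 0.110119, coefficient = 4
x_4 = 3.3750, f(x_4) = -0.231294, coefficient = 2
x_5 = 3.7188, f(x_5) = -0.545644, coefficient = 4
x_6 = 4.0625, f(x_6) = -0.796151, coefficient = 2
x_7 = 4.4062, f(x_7) = -0.953504, coefficient = 4
x_8 = 4.7500, f(x_8) = -0.999293, coefficient = 1

I ≈ (0.343750/3) × -3.960303 = -0.453785
Exact value: -0.453749
Error: 0.000036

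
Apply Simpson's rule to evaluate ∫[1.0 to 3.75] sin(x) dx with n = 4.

f(x) = sin(x)
a = 1.0, b = 3.75, n = 4
h = (b - a)/n = 0.687500

Simpson's rule: (h/3)[f(x₀) + 4f(x₁) + 2f(x₂) + ... + f(xₙ)]

x_0 = 1.0000, f(x_0) = 0.841471, coefficient = 1
x_1 = 1.6875, f(x_1) = 0.993198, coefficient = 4
x_2 = 2.3750, f(x_2) = 0.693685, coefficient = 2
x_3 = 3.0625, f(x_3) = 0.079010, coefficient = 4
x_4 = 3.7500, f(x_4) = -0.571561, coefficient = 1

I ≈ (0.687500/3) × 5.946112 = 1.362651
Exact value: 1.360862
Error: 0.001789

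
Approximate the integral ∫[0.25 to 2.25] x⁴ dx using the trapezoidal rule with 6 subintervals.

f(x) = x⁴
a = 0.25, b = 2.25, n = 6
h = (b - a)/n = 0.333333

Trapezoidal rule: (h/2)[f(x₀) + 2f(x₁) + 2f(x₂) + ... + f(xₙ)]

x_0 = 0.2500, f(x_0) = 0.003906, coefficient = 1
x_1 = 0.5833, f(x_1) = 0.115789, coefficient = 2
x_2 = 0.9167, f(x_2) = 0.706067, coefficient = 2
x_3 = 1.2500, f(x_3) = 2.441406, coefficient = 2
x_4 = 1.5833, f(x_4) = 6.284770, coefficient = 2
x_5 = 1.9167, f(x_5) = 13.495419, coefficient = 2
x_6 = 2.2500, f(x_6) = 25.628906, coefficient = 1

I ≈ (0.333333/2) × 71.719715 = 11.953286
Exact value: 11.532812
Error: 0.420473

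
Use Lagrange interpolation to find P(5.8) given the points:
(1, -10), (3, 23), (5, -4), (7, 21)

Lagrange interpolation formula:
P(x) = Σ yᵢ × Lᵢ(x)
where Lᵢ(x) = Π_{j≠i} (x - xⱼ)/(xᵢ - xⱼ)

L_0(5.8) = (5.8 - 3)/(1 - 3) × (5.8 - 5)/(1 - 5) × (5.8 - 7)/(1 - 7) = 0.056000
L_1(5.8) = (5.8 - 1)/(3 - 1) × (5.8 - 5)/(3 - 5) × (5.8 - 7)/(3 - 7) = -0.288000
L_2(5.8) = (5.8 - 1)/(5 - 1) × (5.8 - 3)/(5 - 3) × (5.8 - 7)/(5 - 7) = 1.008000
L_3(5.8) = (5.8 - 1)/(7 - 1) × (5.8 - 3)/(7 - 3) × (5.8 - 5)/(7 - 5) = 0.224000

P(5.8) = (-10)×L_0(5.8) + 23×L_1(5.8) + (-4)×L_2(5.8) + 21×L_3(5.8)
P(5.8) = -6.512000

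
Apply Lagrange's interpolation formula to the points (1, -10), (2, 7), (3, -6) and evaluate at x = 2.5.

Lagrange interpolation formula:
P(x) = Σ yᵢ × Lᵢ(x)
where Lᵢ(x) = Π_{j≠i} (x - xⱼ)/(xᵢ - xⱼ)

L_0(2.5) = (2.5 - 2)/(1 - 2) × (2.5 - 3)/(1 - 3) = -0.125000
L_1(2.5) = (2.5 - 1)/(2 - 1) × (2.5 - 3)/(2 - 3) = 0.750000
L_2(2.5) = (2.5 - 1)/(3 - 1) × (2.5 - 2)/(3 - 2) = 0.375000

P(2.5) = (-10)×L_0(2.5) + 7×L_1(2.5) + (-6)×L_2(2.5)
P(2.5) = 4.250000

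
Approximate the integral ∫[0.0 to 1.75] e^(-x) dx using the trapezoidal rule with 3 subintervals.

f(x) = e^(-x)
a = 0.0, b = 1.75, n = 3
h = (b - a)/n = 0.583333

Trapezoidal rule: (h/2)[f(x₀) + 2f(x₁) + 2f(x₂) + ... + f(xₙ)]

x_0 = 0.0000, f(x_0) = 1.000000, coefficient = 1
x_1 = 0.5833, f(x_1) = 0.558035, coefficient = 2
x_2 = 1.1667, f(x_2) = 0.311403, coefficient = 2
x_3 = 1.7500, f(x_3) = 0.173774, coefficient = 1

I ≈ (0.583333/2) × 2.912651 = 0.849523
Exact value: 0.826226
Error: 0.023297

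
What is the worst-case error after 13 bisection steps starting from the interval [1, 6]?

Bisection error bound: |error| ≤ (b-a)/2^n
|error| ≤ (6 - 1)/2^13 = 5/2^13
|error| ≤ 0.0006103516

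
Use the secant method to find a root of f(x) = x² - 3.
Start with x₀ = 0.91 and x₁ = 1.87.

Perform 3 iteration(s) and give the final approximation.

f(x) = x² - 3
x₀ = 0.91, x₁ = 1.87

Secant formula: x_{n+1} = x_n - f(x_n)(x_n - x_{n-1})/(f(x_n) - f(x_{n-1}))

Iteration 1:
  f(0.910000) = -2.171900
  f(1.870000) = 0.496900
  x_2 = 1.870000 - 0.496900×(1.870000 - 0.910000)/(0.496900 - (-2.171900))
       = 1.691259
Iteration 2:
  f(1.870000) = 0.496900
  f(1.691259) = -0.139643
  x_3 = 1.691259 - (-0.139643)×(1.691259 - 1.870000)/(-0.139643 - 0.496900)
       = 1.730471
Iteration 3:
  f(1.691259) = -0.139643
  f(1.730471) = -0.005471
  x_4 = 1.730471 - (-0.005471)×(1.730471 - 1.691259)/(-0.005471 - (-0.139643))
       = 1.732070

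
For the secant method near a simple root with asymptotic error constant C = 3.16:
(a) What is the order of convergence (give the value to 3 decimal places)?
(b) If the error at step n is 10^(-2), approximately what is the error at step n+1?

(a) Secant method has superlinear convergence with order φ = (1+√5)/2 ≈ 1.618.
    This means |e_{n+1}| ≈ C|e_n|^1.618.

(b) With |e_n| = 10^(-2) and C = 3.16:
    |e_{n+1}| ≈ 3.16 × (10^(-2))^1.618 = 3.16 × 10^(-3.24)

(a) ≈ 1.618 (golden ratio); (b) |e_{n+1}| ≈ 1.835e-03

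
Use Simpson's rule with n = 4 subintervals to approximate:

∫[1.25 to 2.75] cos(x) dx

f(x) = cos(x)
a = 1.25, b = 2.75, n = 4
h = (b - a)/n = 0.375000

Simpson's rule: (h/3)[f(x₀) + 4f(x₁) + 2f(x₂) + ... + f(xₙ)]

x_0 = 1.2500, f(x_0) = 0.315322, coefficient = 1
x_1 = 1.6250, f(x_1) = -0.054177, coefficient = 4
x_2 = 2.0000, f(x_2) = -0.416147, coefficient = 2
x_3 = 2.3750, f(x_3) = -0.720278, coefficient = 4
x_4 = 2.7500, f(x_4) = -0.924302, coefficient = 1

I ≈ (0.375000/3) × -4.539096 = -0.567387
Exact value: -0.567324
Error: 0.000063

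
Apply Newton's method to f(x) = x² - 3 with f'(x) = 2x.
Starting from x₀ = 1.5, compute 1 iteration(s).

f(x) = x² - 3
f'(x) = 2x
x₀ = 1.5

Newton-Raphson formula: x_{n+1} = x_n - f(x_n)/f'(x_n)

Iteration 1:
  f(1.500000) = -0.750000
  f'(1.500000) = 3.000000
  x_1 = 1.500000 - (-0.750000)/3.000000 = 1.750000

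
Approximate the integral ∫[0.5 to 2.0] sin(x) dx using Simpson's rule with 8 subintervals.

f(x) = sin(x)
a = 0.5, b = 2.0, n = 8
h = (b - a)/n = 0.187500

Simpson's rule: (h/3)[f(x₀) + 4f(x₁) + 2f(x₂) + ... + f(xₙ)]

x_0 = 0.5000, f(x_0) = 0.479426, coefficient = 1
x_1 = 0.6875, f(x_1) = 0.634607, coefficient = 4
x_2 = 0.8750, f(x_2) = 0.767544, coefficient = 2
x_3 = 1.0625, f(x_3) = 0.873575, coefficient = 4
x_4 = 1.2500, f(x_4) = 0.948985, coefficient = 2
x_5 = 1.4375, f(x_5) = 0.991129, coefficient = 4
x_6 = 1.6250, f(x_6) = 0.998531, coefficient = 2
x_7 = 1.8125, f(x_7) = 0.970932, coefficient = 4
x_8 = 2.0000, f(x_8) = 0.909297, coefficient = 1

I ≈ (0.187500/3) × 20.699813 = 1.293738
Exact value: 1.293729
Error: 0.000009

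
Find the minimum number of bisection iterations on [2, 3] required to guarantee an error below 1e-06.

We need (b-a)/2^n ≤ 1e-06
(3 - 2)/2^n ≤ 1e-06
1/2^n ≤ 1e-06
2^n ≥ 1000000
n ≥ log₂(1000000) = 19.93
n ≥ 20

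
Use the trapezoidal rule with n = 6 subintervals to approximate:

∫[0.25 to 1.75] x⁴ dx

f(x) = x⁴
a = 0.25, b = 1.75, n = 6
h = (b - a)/n = 0.250000

Trapezoidal rule: (h/2)[f(x₀) + 2f(x₁) + 2f(x₂) + ... + f(xₙ)]

x_0 = 0.2500, f(x_0) = 0.003906, coefficient = 1
x_1 = 0.5000, f(x_1) = 0.062500, coefficient = 2
x_2 = 0.7500, f(x_2) = 0.316406, coefficient = 2
x_3 = 1.0000, f(x_3) = 1.000000, coefficient = 2
x_4 = 1.2500, f(x_4) = 2.441406, coefficient = 2
x_5 = 1.5000, f(x_5) = 5.062500, coefficient = 2
x_6 = 1.7500, f(x_6) = 9.378906, coefficient = 1

I ≈ (0.250000/2) × 27.148438 = 3.393555
Exact value: 3.282422
Error: 0.111133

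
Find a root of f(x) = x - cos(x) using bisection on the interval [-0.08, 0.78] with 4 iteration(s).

f(x) = x - cos(x)
Initial interval: [-0.08, 0.78]

Iteration 1:
  c_1 = (-0.080000 + 0.780000)/2 = 0.350000
  f(c_1) = f(0.350000) = -0.589373
  f(a) × f(c) ≥ 0, new interval: [0.350000, 0.780000]
Iteration 2:
  c_2 = (0.350000 + 0.780000)/2 = 0.565000
  f(c_2) = f(0.565000) = -0.279589
  f(a) × f(c) ≥ 0, new interval: [0.565000, 0.780000]
Iteration 3:
  c_3 = (0.565000 + 0.780000)/2 = 0.672500
  f(c_3) = f(0.672500) = -0.109767
  f(a) × f(c) ≥ 0, new interval: [0.672500, 0.780000]
Iteration 4:
  c_4 = (0.672500 + 0.780000)/2 = 0.726250
  f(c_4) = f(0.726250) = -0.021420
  f(a) × f(c) ≥ 0, new interval: [0.726250, 0.780000]

After 4 iteration(s), the approximation is c_4 = 0.726250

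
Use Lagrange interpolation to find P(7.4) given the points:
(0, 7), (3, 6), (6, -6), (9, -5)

Lagrange interpolation formula:
P(x) = Σ yᵢ × Lᵢ(x)
where Lᵢ(x) = Π_{j≠i} (x - xⱼ)/(xᵢ - xⱼ)

L_0(7.4) = (7.4 - 3)/(0 - 3) × (7.4 - 6)/(0 - 6) × (7.4 - 9)/(0 - 9) = 0.060840
L_1(7.4) = (7.4 - 0)/(3 - 0) × (7.4 - 6)/(3 - 6) × (7.4 - 9)/(3 - 9) = -0.306963
L_2(7.4) = (7.4 - 0)/(6 - 0) × (7.4 - 3)/(6 - 3) × (7.4 - 9)/(6 - 9) = 0.964741
L_3(7.4) = (7.4 - 0)/(9 - 0) × (7.4 - 3)/(9 - 3) × (7.4 - 6)/(9 - 6) = 0.281383

P(7.4) = 7×L_0(7.4) + 6×L_1(7.4) + (-6)×L_2(7.4) + (-5)×L_3(7.4)
P(7.4) = -8.611259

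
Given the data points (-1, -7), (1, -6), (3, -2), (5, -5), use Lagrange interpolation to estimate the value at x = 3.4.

Lagrange interpolation formula:
P(x) = Σ yᵢ × Lᵢ(x)
where Lᵢ(x) = Π_{j≠i} (x - xⱼ)/(xᵢ - xⱼ)

L_0(3.4) = (3.4 - 1)/(-1 - 1) × (3.4 - 3)/(-1 - 3) × (3.4 - 5)/(-1 - 5) = 0.032000
L_1(3.4) = (3.4 - (-1))/(1 - (-1)) × (3.4 - 3)/(1 - 3) × (3.4 - 5)/(1 - 5) = -0.176000
L_2(3.4) = (3.4 - (-1))/(3 - (-1)) × (3.4 - 1)/(3 - 1) × (3.4 - 5)/(3 - 5) = 1.056000
L_3(3.4) = (3.4 - (-1))/(5 - (-1)) × (3.4 - 1)/(5 - 1) × (3.4 - 3)/(5 - 3) = 0.088000

P(3.4) = (-7)×L_0(3.4) + (-6)×L_1(3.4) + (-2)×L_2(3.4) + (-5)×L_3(3.4)
P(3.4) = -1.720000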